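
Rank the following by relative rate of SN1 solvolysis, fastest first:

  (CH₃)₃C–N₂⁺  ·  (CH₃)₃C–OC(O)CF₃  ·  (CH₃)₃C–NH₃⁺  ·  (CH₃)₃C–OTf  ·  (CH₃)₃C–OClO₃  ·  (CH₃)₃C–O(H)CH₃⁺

With the same alkyl group throughout, only the leaving group differentiates the rates.
The more stable X⁻ (or X) is on its own — i.e. the weaker a base it is — the better a leaving group it makes.
(CH₃)₃C–N₂⁺ loses N₂: no meaningful conjugate acid; N₂ departs as an exceptionally stable neutral molecule
(CH₃)₃C–OTf loses OTf⁻: pKₐ(CF₃SO₃H (triflic acid)) ≈ -14
(CH₃)₃C–OClO₃ loses ClO₄⁻: pKₐ(HClO₄) ≈ -10
(CH₃)₃C–O(H)CH₃⁺ loses R'OH: pKₐ(R'OH₂⁺) ≈ -2.4
(CH₃)₃C–OC(O)CF₃ loses CF₃COO⁻: pKₐ(CF₃COOH) ≈ 0.2
(CH₃)₃C–NH₃⁺ loses NH₃: pKₐ(NH₄⁺) ≈ 9.2

(CH₃)₃C–N₂⁺ > (CH₃)₃C–OTf > (CH₃)₃C–OClO₃ > (CH₃)₃C–O(H)CH₃⁺ > (CH₃)₃C–OC(O)CF₃ > (CH₃)₃C–NH₃⁺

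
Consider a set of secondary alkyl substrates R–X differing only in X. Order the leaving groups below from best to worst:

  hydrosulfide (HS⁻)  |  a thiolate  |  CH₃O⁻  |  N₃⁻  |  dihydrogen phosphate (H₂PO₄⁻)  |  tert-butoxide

Rank by basicity of the departing species: weakest base leaves most easily.
dihydrogen phosphate (H₂PO₄⁻): pKₐ(H₃PO₄) ≈ 2.1
N₃⁻: pKₐ(HN₃) ≈ 4.7
hydrosulfide (HS⁻): pKₐ(H₂S) ≈ 7
a thiolate: pKₐ(RSH (a thiol)) ≈ 10.5
CH₃O⁻: pKₐ(CH₃OH) ≈ 15.5
tert-butoxide: pKₐ(t-BuOH) ≈ 18

dihydrogen phosphate (H₂PO₄⁻) > N₃⁻ > hydrosulfide (HS⁻) > a thiolate > CH₃O⁻ > tert-butoxide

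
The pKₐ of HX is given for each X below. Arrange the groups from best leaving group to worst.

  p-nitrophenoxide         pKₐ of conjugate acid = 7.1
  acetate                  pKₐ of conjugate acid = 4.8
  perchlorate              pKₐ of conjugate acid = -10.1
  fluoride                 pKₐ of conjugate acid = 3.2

perchlorate > fluoride > acetate > p-nitrophenoxide

Lower conjugate-acid pKₐ ⇒ weaker base ⇒ better leaving group.
Sorting by the given values: perchlorate (-10.1), fluoride (3.2), acetate (4.8), p-nitrophenoxide (7.1).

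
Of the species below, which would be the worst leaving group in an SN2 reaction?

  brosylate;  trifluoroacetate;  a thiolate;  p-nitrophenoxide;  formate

A good leaving group is a weak base: the lower the pKₐ of its conjugate acid, the more readily it departs.
brosylate: pKₐ(p-BrC₆H₄SO₃H) ≈ -2.8
trifluoroacetate: pKₐ(CF₃COOH) ≈ 0.2
formate: pKₐ(HCOOH) ≈ 3.8
p-nitrophenoxide: pKₐ(p-nitrophenol) ≈ 7.2
a thiolate: pKₐ(RSH (a thiol)) ≈ 10.5

a thiolate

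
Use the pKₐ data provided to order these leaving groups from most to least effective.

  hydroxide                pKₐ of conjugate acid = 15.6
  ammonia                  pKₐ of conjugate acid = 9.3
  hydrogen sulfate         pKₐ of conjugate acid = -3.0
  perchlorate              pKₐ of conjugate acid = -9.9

Lower conjugate-acid pKₐ ⇒ weaker base ⇒ better leaving group.
Sorting by the given values: perchlorate (-9.9), hydrogen sulfate (-3.0), ammonia (9.3), hydroxide (15.6).

perchlorate > hydrogen sulfate > ammonia > hydroxide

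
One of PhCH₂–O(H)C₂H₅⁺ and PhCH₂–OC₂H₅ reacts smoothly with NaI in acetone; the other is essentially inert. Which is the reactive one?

From PhCH₂–OC₂H₅ the departing group would be CH₃CH₂O⁻ (pKₐ(CH₃CH₂OH) ≈ 16). Strong base; alkoxides do not leave unassisted.
From PhCH₂–O(H)C₂H₅⁺ the leaving group is R'OH (pKₐ(R'OH₂⁺) ≈ -2.4). Neutral; leaves from a protonated ether (an oxonium ion, R–O(H)R'⁺).
(In practice PhCH₂–O(H)C₂H₅⁺ is made from PhCH₂–OC₂H₅ by protonation with concentrated HBr, allowing neutral ethanol, rather than ethoxide, to depart.)

PhCH₂–O(H)C₂H₅⁺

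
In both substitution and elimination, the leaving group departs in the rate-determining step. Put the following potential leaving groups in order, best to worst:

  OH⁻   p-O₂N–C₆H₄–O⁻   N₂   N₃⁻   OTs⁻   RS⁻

Rank by basicity of the departing species: weakest base leaves most easily.
N₂: no meaningful conjugate acid; N₂ departs as an exceptionally stable neutral molecule
OTs⁻: pKₐ(p-CH₃C₆H₄SO₃H (TsOH)) ≈ -2.8
N₃⁻: pKₐ(HN₃) ≈ 4.7
p-O₂N–C₆H₄–O⁻: pKₐ(p-nitrophenol) ≈ 7.2
RS⁻: pKₐ(RSH (a thiol)) ≈ 10.5
OH⁻: pKₐ(H₂O) ≈ 15.7

N₂ > OTs⁻ > N₃⁻ > p-O₂N–C₆H₄–O⁻ > RS⁻ > OH⁻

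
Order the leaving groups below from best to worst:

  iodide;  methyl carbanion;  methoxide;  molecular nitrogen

Leaving-group ability tracks the stability of the departed species; conjugate-acid pKₐ is the usual yardstick (lower pKₐ → better LG).
molecular nitrogen: no meaningful conjugate acid; N₂ departs as an exceptionally stable neutral molecule
iodide: pKₐ(HI) ≈ -10
methoxide: pKₐ(CH₃OH) ≈ 15.5
methyl carbanion: pKₐ(CH₄) ≈ 48

molecular nitrogen > iodide > methoxide > methyl carbanion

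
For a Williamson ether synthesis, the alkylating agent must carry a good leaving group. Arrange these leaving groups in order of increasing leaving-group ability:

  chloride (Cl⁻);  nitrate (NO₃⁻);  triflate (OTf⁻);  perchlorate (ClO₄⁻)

nitrate (NO₃⁻) < chloride (Cl⁻) < perchlorate (ClO₄⁻) < triflate (OTf⁻)

Leaving-group ability tracks the stability of the departed species; conjugate-acid pKₐ is the usual yardstick (lower pKₐ → better LG).
triflate (OTf⁻): pKₐ(CF₃SO₃H (triflic acid)) ≈ -14 — charge spread over three oxygens and a CF₃ group; the premier leaving group in synthesis
perchlorate (ClO₄⁻): pKₐ(HClO₄) ≈ -10
chloride (Cl⁻): pKₐ(HCl) ≈ -7
nitrate (NO₃⁻): pKₐ(HNO₃) ≈ -1.3 — resonance-delocalised over three oxygens
Reversing gives the worst-to-best order requested.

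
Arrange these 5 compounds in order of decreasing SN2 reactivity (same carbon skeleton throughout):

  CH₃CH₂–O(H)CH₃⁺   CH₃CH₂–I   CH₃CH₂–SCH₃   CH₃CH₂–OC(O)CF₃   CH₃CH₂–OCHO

CH₃CH₂–I > CH₃CH₂–O(H)CH₃⁺ > CH₃CH₂–OC(O)CF₃ > CH₃CH₂–OCHO > CH₃CH₂–SCH₃

Same R in every case — rank the leaving groups.
The more stable X⁻ (or X) is on its own — i.e. the weaker a base it is — the better a leaving group it makes.
CH₃CH₂–I loses I⁻: pKₐ(HI) ≈ -10
CH₃CH₂–O(H)CH₃⁺ loses R'OH: pKₐ(R'OH₂⁺) ≈ -2.4
CH₃CH₂–OC(O)CF₃ loses CF₃COO⁻: pKₐ(CF₃COOH) ≈ 0.2
CH₃CH₂–OCHO loses HCOO⁻: pKₐ(HCOOH) ≈ 3.8
CH₃CH₂–SCH₃ loses RS⁻: pKₐ(RSH (a thiol)) ≈ 10.5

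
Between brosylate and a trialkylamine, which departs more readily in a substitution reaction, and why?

brosylate

brosylate is the better leaving group.
pKₐ(p-BrC₆H₄SO₃H) ≈ -2.8 versus pKₐ(R'₃NH⁺) ≈ 10.7: brosylate is the much weaker base.
Arenesulfonate with a p-bromo substituent.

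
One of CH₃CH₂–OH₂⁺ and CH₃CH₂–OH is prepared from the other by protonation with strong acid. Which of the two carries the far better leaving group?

From CH₃CH₂–OH the departing group would be OH⁻ (pKₐ(H₂O) ≈ 15.7). Strong base; essentially never leaves without prior activation.
From CH₃CH₂–OH₂⁺ the leaving group is H₂O (pKₐ(H₃O⁺) ≈ -1.7). Neutral; leaves from a protonated alcohol (R–OH₂⁺).
Protonation with strong acid works by converting the leaving group from hydroxide to neutral water, making CH₃CH₂–OH₂⁺ enormously more reactive.

CH₃CH₂–OH₂⁺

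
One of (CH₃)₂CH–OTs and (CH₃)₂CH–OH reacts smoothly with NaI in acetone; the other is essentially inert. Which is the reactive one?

From (CH₃)₂CH–OH the departing group would be OH⁻ (pKₐ(H₂O) ≈ 15.7). Strong base; essentially never leaves without prior activation.
From (CH₃)₂CH–OTs the leaving group is OTs⁻ (pKₐ(p-CH₃C₆H₄SO₃H (TsOH)) ≈ -2.8). Resonance-delocalised arenesulfonate.
(In practice (CH₃)₂CH–OTs is made from (CH₃)₂CH–OH by treatment with TsCl / pyridine, converting the hydroxyl into a tosylate.)

(CH₃)₂CH–OTs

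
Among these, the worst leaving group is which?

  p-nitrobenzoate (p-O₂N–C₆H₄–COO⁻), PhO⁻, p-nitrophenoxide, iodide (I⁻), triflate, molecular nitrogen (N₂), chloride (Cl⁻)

molecular nitrogen (N₂): no meaningful conjugate acid; N₂ departs as an exceptionally stable neutral molecule
triflate: pKₐ(CF₃SO₃H (triflic acid)) ≈ -14
iodide (I⁻): pKₐ(HI) ≈ -10
chloride (Cl⁻): pKₐ(HCl) ≈ -7
p-nitrobenzoate (p-O₂N–C₆H₄–COO⁻): pKₐ(p-nitrobenzoic acid) ≈ 3.4
p-nitrophenoxide: pKₐ(p-nitrophenol) ≈ 7.2
PhO⁻: pKₐ(C₆H₅OH (phenol)) ≈ 10

PhO⁻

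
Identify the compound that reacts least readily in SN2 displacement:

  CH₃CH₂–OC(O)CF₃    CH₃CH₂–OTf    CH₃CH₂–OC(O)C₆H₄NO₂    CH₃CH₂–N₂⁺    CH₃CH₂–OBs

Same R in every case — rank the leaving groups.
Rank by basicity of the departing species: weakest base leaves most easily.
CH₃CH₂–N₂⁺ loses N₂: no meaningful conjugate acid; N₂ departs as an exceptionally stable neutral molecule
CH₃CH₂–OTf loses OTf⁻: pKₐ(CF₃SO₃H (triflic acid)) ≈ -14
CH₃CH₂–OBs loses OBs⁻: pKₐ(p-BrC₆H₄SO₃H) ≈ -2.8
CH₃CH₂–OC(O)CF₃ loses CF₃COO⁻: pKₐ(CF₃COOH) ≈ 0.2
CH₃CH₂–OC(O)C₆H₄NO₂ loses p-O₂N–C₆H₄–COO⁻: pKₐ(p-nitrobenzoic acid) ≈ 3.4

CH₃CH₂–OC(O)C₆H₄NO₂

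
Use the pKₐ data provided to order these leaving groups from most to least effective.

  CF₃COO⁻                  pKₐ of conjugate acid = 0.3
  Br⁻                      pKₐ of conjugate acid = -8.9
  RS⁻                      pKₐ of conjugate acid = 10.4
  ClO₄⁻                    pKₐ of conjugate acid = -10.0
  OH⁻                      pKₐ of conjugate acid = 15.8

ClO₄⁻ > Br⁻ > CF₃COO⁻ > RS⁻ > OH⁻

Lower conjugate-acid pKₐ ⇒ weaker base ⇒ better leaving group.
Sorting by the given values: ClO₄⁻ (-10.0), Br⁻ (-8.9), CF₃COO⁻ (0.3), RS⁻ (10.4), OH⁻ (15.8).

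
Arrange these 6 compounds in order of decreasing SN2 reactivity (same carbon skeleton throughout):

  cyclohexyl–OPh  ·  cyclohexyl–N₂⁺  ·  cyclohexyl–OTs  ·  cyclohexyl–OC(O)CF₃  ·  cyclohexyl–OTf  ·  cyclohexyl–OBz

The skeletons are identical, so relative rate is governed entirely by leaving-group ability.
Rank by basicity of the departing species: weakest base leaves most easily.
cyclohexyl–N₂⁺ loses N₂: no meaningful conjugate acid; N₂ departs as an exceptionally stable neutral molecule
cyclohexyl–OTf loses OTf⁻: pKₐ(CF₃SO₃H (triflic acid)) ≈ -14
cyclohexyl–OTs loses OTs⁻: pKₐ(p-CH₃C₆H₄SO₃H (TsOH)) ≈ -2.8
cyclohexyl–OC(O)CF₃ loses CF₃COO⁻: pKₐ(CF₃COOH) ≈ 0.2
cyclohexyl–OBz loses PhCOO⁻: pKₐ(C₆H₅COOH) ≈ 4.2
cyclohexyl–OPh loses PhO⁻: pKₐ(C₆H₅OH (phenol)) ≈ 10

cyclohexyl–N₂⁺ > cyclohexyl–OTf > cyclohexyl–OTs > cyclohexyl–OC(O)CF₃ > cyclohexyl–OBz > cyclohexyl–OPh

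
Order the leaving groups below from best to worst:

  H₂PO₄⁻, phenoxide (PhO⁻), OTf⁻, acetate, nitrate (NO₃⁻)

OTf⁻ > nitrate (NO₃⁻) > H₂PO₄⁻ > acetate > phenoxide (PhO⁻)

OTf⁻: pKₐ(CF₃SO₃H (triflic acid)) ≈ -14
nitrate (NO₃⁻): pKₐ(HNO₃) ≈ -1.3
H₂PO₄⁻: pKₐ(H₃PO₄) ≈ 2.1
acetate: pKₐ(CH₃COOH) ≈ 4.8 — resonance-stabilised but still a weak base
phenoxide (PhO⁻): pKₐ(C₆H₅OH (phenol)) ≈ 10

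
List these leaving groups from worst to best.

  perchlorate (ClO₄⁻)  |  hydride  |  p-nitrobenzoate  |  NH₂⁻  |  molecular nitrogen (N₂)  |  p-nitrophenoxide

NH₂⁻ < hydride < p-nitrophenoxide < p-nitrobenzoate < perchlorate (ClO₄⁻) < molecular nitrogen (N₂)

Leaving-group ability tracks the stability of the departed species; conjugate-acid pKₐ is the usual yardstick (lower pKₐ → better LG).
molecular nitrogen (N₂): no meaningful conjugate acid; N₂ departs as an exceptionally stable neutral molecule
perchlorate (ClO₄⁻): pKₐ(HClO₄) ≈ -10
p-nitrobenzoate: pKₐ(p-nitrobenzoic acid) ≈ 3.4 — electron-withdrawing nitro group stabilises the carboxylate
p-nitrophenoxide: pKₐ(p-nitrophenol) ≈ 7.2
hydride: pKₐ(H₂) ≈ 36
NH₂⁻: pKₐ(NH₃) ≈ 38
The question asks for worst first, so the sequence is read in increasing leaving-group ability.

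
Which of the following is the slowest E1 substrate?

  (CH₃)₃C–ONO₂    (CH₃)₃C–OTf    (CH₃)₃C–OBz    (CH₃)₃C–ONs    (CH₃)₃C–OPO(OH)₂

(CH₃)₃C–OBz

Identical carbon frameworks mean the comparison reduces to leaving-group quality.
Rank by basicity of the departing species: weakest base leaves most easily.
(CH₃)₃C–OTf loses OTf⁻: pKₐ(CF₃SO₃H (triflic acid)) ≈ -14
(CH₃)₃C–ONs loses ONs⁻: pKₐ(p-O₂NC₆H₄SO₃H) ≈ -3.5
(CH₃)₃C–ONO₂ loses NO₃⁻: pKₐ(HNO₃) ≈ -1.3
(CH₃)₃C–OPO(OH)₂ loses H₂PO₄⁻: pKₐ(H₃PO₄) ≈ 2.1
(CH₃)₃C–OBz loses PhCOO⁻: pKₐ(C₆H₅COOH) ≈ 4.2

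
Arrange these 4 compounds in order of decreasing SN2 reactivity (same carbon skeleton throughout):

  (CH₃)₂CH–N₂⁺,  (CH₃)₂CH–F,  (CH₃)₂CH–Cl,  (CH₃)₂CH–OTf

Same R in every case — rank the leaving groups.
The more stable X⁻ (or X) is on its own — i.e. the weaker a base it is — the better a leaving group it makes.
(CH₃)₂CH–N₂⁺ loses N₂: no meaningful conjugate acid; N₂ departs as an exceptionally stable neutral molecule
(CH₃)₂CH–OTf loses OTf⁻: pKₐ(CF₃SO₃H (triflic acid)) ≈ -14
(CH₃)₂CH–Cl loses Cl⁻: pKₐ(HCl) ≈ -7
(CH₃)₂CH–F loses F⁻: pKₐ(HF) ≈ 3.2

(CH₃)₂CH–N₂⁺ > (CH₃)₂CH–OTf > (CH₃)₂CH–Cl > (CH₃)₂CH–F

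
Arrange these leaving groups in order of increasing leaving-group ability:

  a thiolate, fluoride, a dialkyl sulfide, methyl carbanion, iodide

methyl carbanion < a thiolate < fluoride < a dialkyl sulfide < iodide

Rank by basicity of the departing species: weakest base leaves most easily.
iodide: pKₐ(HI) ≈ -10
a dialkyl sulfide: pKₐ(R'₂SH⁺) ≈ -7
fluoride: pKₐ(HF) ≈ 3.2
a thiolate: pKₐ(RSH (a thiol)) ≈ 10.5
methyl carbanion: pKₐ(CH₄) ≈ 48
Listed from poorest to best leaving group as asked.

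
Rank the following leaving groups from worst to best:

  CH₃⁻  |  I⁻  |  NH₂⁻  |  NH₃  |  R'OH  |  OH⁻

CH₃⁻ < NH₂⁻ < OH⁻ < NH₃ < R'OH < I⁻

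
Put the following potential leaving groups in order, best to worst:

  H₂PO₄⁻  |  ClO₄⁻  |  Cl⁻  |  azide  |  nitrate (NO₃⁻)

ClO₄⁻: pKₐ(HClO₄) ≈ -10
Cl⁻: pKₐ(HCl) ≈ -7
nitrate (NO₃⁻): pKₐ(HNO₃) ≈ -1.3
H₂PO₄⁻: pKₐ(H₃PO₄) ≈ 2.1
azide: pKₐ(HN₃) ≈ 4.7

ClO₄⁻ > Cl⁻ > nitrate (NO₃⁻) > H₂PO₄⁻ > azide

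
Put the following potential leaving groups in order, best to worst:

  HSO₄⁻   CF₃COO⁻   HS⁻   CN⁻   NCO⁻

HSO₄⁻: pKₐ(H₂SO₄) ≈ -3
CF₃COO⁻: pKₐ(CF₃COOH) ≈ 0.2 — strongly electron-withdrawing CF₃ stabilises the carboxylate
NCO⁻: pKₐ(HOCN) ≈ 3.5 — resonance between N and O
HS⁻: pKₐ(H₂S) ≈ 7 — larger and more polarisable than the oxygen analogue
CN⁻: pKₐ(HCN) ≈ 9.2 — sp carbon stabilises the charge somewhat, but still a poor LG

HSO₄⁻ > CF₃COO⁻ > NCO⁻ > HS⁻ > CN⁻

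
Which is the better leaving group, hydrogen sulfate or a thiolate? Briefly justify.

hydrogen sulfate

hydrogen sulfate is the better leaving group.
pKₐ(H₂SO₄) ≈ -3 versus pKₐ(RSH (a thiol)) ≈ 10.5: hydrogen sulfate is the much weaker base.
Conjugate base of a strong mineral acid.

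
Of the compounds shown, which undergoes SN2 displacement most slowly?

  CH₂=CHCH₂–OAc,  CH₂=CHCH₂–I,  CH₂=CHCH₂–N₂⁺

CH₂=CHCH₂–OAc

Same R in every case — rank the leaving groups.
Rank by basicity of the departing species: weakest base leaves most easily.
CH₂=CHCH₂–N₂⁺ loses N₂: no meaningful conjugate acid; N₂ departs as an exceptionally stable neutral molecule
CH₂=CHCH₂–I loses I⁻: pKₐ(HI) ≈ -10
CH₂=CHCH₂–OAc loses AcO⁻: pKₐ(CH₃COOH) ≈ 4.8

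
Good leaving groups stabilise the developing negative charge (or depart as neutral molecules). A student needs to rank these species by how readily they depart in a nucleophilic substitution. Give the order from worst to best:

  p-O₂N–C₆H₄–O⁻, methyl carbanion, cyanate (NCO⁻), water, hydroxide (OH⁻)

methyl carbanion < hydroxide (OH⁻) < p-O₂N–C₆H₄–O⁻ < cyanate (NCO⁻) < water

water: pKₐ(H₃O⁺) ≈ -1.7 — neutral; leaves from a protonated alcohol (R–OH₂⁺)
cyanate (NCO⁻): pKₐ(HOCN) ≈ 3.5 — resonance between N and O
p-O₂N–C₆H₄–O⁻: pKₐ(p-nitrophenol) ≈ 7.2
hydroxide (OH⁻): pKₐ(H₂O) ≈ 15.7
methyl carbanion: pKₐ(CH₄) ≈ 48 — unstabilised carbanion; the worst conceivable leaving group
The question asks for worst first, so the sequence is read in increasing leaving-group ability.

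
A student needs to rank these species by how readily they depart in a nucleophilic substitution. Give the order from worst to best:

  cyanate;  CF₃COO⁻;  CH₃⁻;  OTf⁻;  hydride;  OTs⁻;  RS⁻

CH₃⁻ < hydride < RS⁻ < cyanate < CF₃COO⁻ < OTs⁻ < OTf⁻

Rank by basicity of the departing species: weakest base leaves most easily.
OTf⁻: pKₐ(CF₃SO₃H (triflic acid)) ≈ -14
OTs⁻: pKₐ(p-CH₃C₆H₄SO₃H (TsOH)) ≈ -2.8
CF₃COO⁻: pKₐ(CF₃COOH) ≈ 0.2
cyanate: pKₐ(HOCN) ≈ 3.5
RS⁻: pKₐ(RSH (a thiol)) ≈ 10.5
hydride: pKₐ(H₂) ≈ 36
CH₃⁻: pKₐ(CH₄) ≈ 48
The question asks for worst first, so the sequence is read in increasing leaving-group ability.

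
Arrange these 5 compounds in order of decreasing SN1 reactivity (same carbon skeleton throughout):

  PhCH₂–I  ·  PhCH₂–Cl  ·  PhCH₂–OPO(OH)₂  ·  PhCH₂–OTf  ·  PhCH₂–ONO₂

PhCH₂–OTf > PhCH₂–I > PhCH₂–Cl > PhCH₂–ONO₂ > PhCH₂–OPO(OH)₂

Same R in every case — rank the leaving groups.
Rank by basicity of the departing species: weakest base leaves most easily.
PhCH₂–OTf loses OTf⁻: pKₐ(CF₃SO₃H (triflic acid)) ≈ -14
PhCH₂–I loses I⁻: pKₐ(HI) ≈ -10
PhCH₂–Cl loses Cl⁻: pKₐ(HCl) ≈ -7
PhCH₂–ONO₂ loses NO₃⁻: pKₐ(HNO₃) ≈ -1.3
PhCH₂–OPO(OH)₂ loses H₂PO₄⁻: pKₐ(H₃PO₄) ≈ 2.1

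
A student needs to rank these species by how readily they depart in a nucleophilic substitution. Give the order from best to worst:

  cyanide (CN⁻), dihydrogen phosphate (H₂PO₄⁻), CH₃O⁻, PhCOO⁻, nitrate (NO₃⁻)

nitrate (NO₃⁻) > dihydrogen phosphate (H₂PO₄⁻) > PhCOO⁻ > cyanide (CN⁻) > CH₃O⁻

Rank by basicity of the departing species: weakest base leaves most easily.
nitrate (NO₃⁻): pKₐ(HNO₃) ≈ -1.3
dihydrogen phosphate (H₂PO₄⁻): pKₐ(H₃PO₄) ≈ 2.1
PhCOO⁻: pKₐ(C₆H₅COOH) ≈ 4.2
cyanide (CN⁻): pKₐ(HCN) ≈ 9.2
CH₃O⁻: pKₐ(CH₃OH) ≈ 15.5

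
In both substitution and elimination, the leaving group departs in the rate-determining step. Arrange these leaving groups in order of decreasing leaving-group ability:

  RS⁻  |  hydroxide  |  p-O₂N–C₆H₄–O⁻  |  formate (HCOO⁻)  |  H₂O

H₂O > formate (HCOO⁻) > p-O₂N–C₆H₄–O⁻ > RS⁻ > hydroxide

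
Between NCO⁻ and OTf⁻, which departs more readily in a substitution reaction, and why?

OTf⁻ is the better leaving group.
pKₐ(CF₃SO₃H (triflic acid)) ≈ -14 versus pKₐ(HOCN) ≈ 3.5: OTf⁻ is the much weaker base.
Charge spread over three oxygens and a CF₃ group; the premier leaving group in synthesis.

OTf⁻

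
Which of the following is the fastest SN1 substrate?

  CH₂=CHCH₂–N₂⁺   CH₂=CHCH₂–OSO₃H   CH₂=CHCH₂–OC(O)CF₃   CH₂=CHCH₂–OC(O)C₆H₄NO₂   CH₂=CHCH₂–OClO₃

With the same alkyl group throughout, only the leaving group differentiates the rates.
The more stable X⁻ (or X) is on its own — i.e. the weaker a base it is — the better a leaving group it makes.
CH₂=CHCH₂–N₂⁺ loses N₂: no meaningful conjugate acid; N₂ departs as an exceptionally stable neutral molecule
CH₂=CHCH₂–OClO₃ loses ClO₄⁻: pKₐ(HClO₄) ≈ -10
CH₂=CHCH₂–OSO₃H loses HSO₄⁻: pKₐ(H₂SO₄) ≈ -3
CH₂=CHCH₂–OC(O)CF₃ loses CF₃COO⁻: pKₐ(CF₃COOH) ≈ 0.2
CH₂=CHCH₂–OC(O)C₆H₄NO₂ loses p-O₂N–C₆H₄–COO⁻: pKₐ(p-nitrobenzoic acid) ≈ 3.4

CH₂=CHCH₂–N₂⁺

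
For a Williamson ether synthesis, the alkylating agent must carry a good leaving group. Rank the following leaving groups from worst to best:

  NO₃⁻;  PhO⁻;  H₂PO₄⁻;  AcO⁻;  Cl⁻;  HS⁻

PhO⁻ < HS⁻ < AcO⁻ < H₂PO₄⁻ < NO₃⁻ < Cl⁻

A good leaving group is a weak base: the lower the pKₐ of its conjugate acid, the more readily it departs.
Cl⁻: pKₐ(HCl) ≈ -7
NO₃⁻: pKₐ(HNO₃) ≈ -1.3 — resonance-delocalised over three oxygens
H₂PO₄⁻: pKₐ(H₃PO₄) ≈ 2.1 — moderate base; biological leaving group after further activation
AcO⁻: pKₐ(CH₃COOH) ≈ 4.8
HS⁻: pKₐ(H₂S) ≈ 7
PhO⁻: pKₐ(C₆H₅OH (phenol)) ≈ 10
The question asks for worst first, so the sequence is read in increasing leaving-group ability.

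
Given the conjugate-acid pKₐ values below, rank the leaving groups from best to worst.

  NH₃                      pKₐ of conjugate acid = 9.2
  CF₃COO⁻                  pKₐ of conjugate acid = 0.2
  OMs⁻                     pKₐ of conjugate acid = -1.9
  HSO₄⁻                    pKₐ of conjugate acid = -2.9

Lower conjugate-acid pKₐ ⇒ weaker base ⇒ better leaving group.
Sorting by the given values: HSO₄⁻ (-2.9), OMs⁻ (-1.9), CF₃COO⁻ (0.2), NH₃ (9.2).

HSO₄⁻ > OMs⁻ > CF₃COO⁻ > NH₃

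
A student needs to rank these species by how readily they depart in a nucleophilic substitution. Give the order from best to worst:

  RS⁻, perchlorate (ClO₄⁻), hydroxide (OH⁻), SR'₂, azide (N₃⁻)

Leaving-group ability tracks the stability of the departed species; conjugate-acid pKₐ is the usual yardstick (lower pKₐ → better LG).
perchlorate (ClO₄⁻): pKₐ(HClO₄) ≈ -10 — extremely weak base; rarely used for safety reasons
SR'₂: pKₐ(R'₂SH⁺) ≈ -7
azide (N₃⁻): pKₐ(HN₃) ≈ 4.7
RS⁻: pKₐ(RSH (a thiol)) ≈ 10.5 — moderately basic; rarely leaves without activation
hydroxide (OH⁻): pKₐ(H₂O) ≈ 15.7

perchlorate (ClO₄⁻) > SR'₂ > azide (N₃⁻) > RS⁻ > hydroxide (OH⁻)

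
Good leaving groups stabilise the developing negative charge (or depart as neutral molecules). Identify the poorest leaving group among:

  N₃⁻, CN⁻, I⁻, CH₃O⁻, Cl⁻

CH₃O⁻

I⁻: pKₐ(HI) ≈ -10
Cl⁻: pKₐ(HCl) ≈ -7
N₃⁻: pKₐ(HN₃) ≈ 4.7
CN⁻: pKₐ(HCN) ≈ 9.2
CH₃O⁻: pKₐ(CH₃OH) ≈ 15.5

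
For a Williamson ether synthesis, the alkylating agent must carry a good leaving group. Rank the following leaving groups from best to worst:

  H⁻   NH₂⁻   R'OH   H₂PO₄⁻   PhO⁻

R'OH > H₂PO₄⁻ > PhO⁻ > H⁻ > NH₂⁻

Leaving-group ability tracks the stability of the departed species; conjugate-acid pKₐ is the usual yardstick (lower pKₐ → better LG).
R'OH: pKₐ(R'OH₂⁺) ≈ -2.4
H₂PO₄⁻: pKₐ(H₃PO₄) ≈ 2.1
PhO⁻: pKₐ(C₆H₅OH (phenol)) ≈ 10
H⁻: pKₐ(H₂) ≈ 36
NH₂⁻: pKₐ(NH₃) ≈ 38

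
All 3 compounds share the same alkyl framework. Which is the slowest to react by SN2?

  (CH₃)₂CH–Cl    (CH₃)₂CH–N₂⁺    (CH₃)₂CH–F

Same R in every case — rank the leaving groups.
A good leaving group is a weak base: the lower the pKₐ of its conjugate acid, the more readily it departs.
(CH₃)₂CH–N₂⁺ loses N₂: no meaningful conjugate acid; N₂ departs as an exceptionally stable neutral molecule
(CH₃)₂CH–Cl loses Cl⁻: pKₐ(HCl) ≈ -7
(CH₃)₂CH–F loses F⁻: pKₐ(HF) ≈ 3.2

(CH₃)₂CH–F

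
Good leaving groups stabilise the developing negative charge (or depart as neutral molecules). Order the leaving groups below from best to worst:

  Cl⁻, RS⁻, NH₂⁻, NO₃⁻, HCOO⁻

Cl⁻ > NO₃⁻ > HCOO⁻ > RS⁻ > NH₂⁻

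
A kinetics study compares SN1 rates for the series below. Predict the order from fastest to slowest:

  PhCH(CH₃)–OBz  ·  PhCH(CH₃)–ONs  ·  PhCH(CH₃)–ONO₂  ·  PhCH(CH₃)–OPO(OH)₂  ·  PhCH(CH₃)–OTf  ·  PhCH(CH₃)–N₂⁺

PhCH(CH₃)–N₂⁺ > PhCH(CH₃)–OTf > PhCH(CH₃)–ONs > PhCH(CH₃)–ONO₂ > PhCH(CH₃)–OPO(OH)₂ > PhCH(CH₃)–OBz

Identical carbon frameworks mean the comparison reduces to leaving-group quality.
The more stable X⁻ (or X) is on its own — i.e. the weaker a base it is — the better a leaving group it makes.
PhCH(CH₃)–N₂⁺ loses N₂: no meaningful conjugate acid; N₂ departs as an exceptionally stable neutral molecule
PhCH(CH₃)–OTf loses OTf⁻: pKₐ(CF₃SO₃H (triflic acid)) ≈ -14
PhCH(CH₃)–ONs loses ONs⁻: pKₐ(p-O₂NC₆H₄SO₃H) ≈ -3.5
PhCH(CH₃)–ONO₂ loses NO₃⁻: pKₐ(HNO₃) ≈ -1.3
PhCH(CH₃)–OPO(OH)₂ loses H₂PO₄⁻: pKₐ(H₃PO₄) ≈ 2.1
PhCH(CH₃)–OBz loses PhCOO⁻: pKₐ(C₆H₅COOH) ≈ 4.2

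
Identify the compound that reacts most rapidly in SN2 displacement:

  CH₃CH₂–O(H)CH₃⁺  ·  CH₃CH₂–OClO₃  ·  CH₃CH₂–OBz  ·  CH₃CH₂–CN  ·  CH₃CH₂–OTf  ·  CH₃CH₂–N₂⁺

With the same alkyl group throughout, only the leaving group differentiates the rates.
A good leaving group is a weak base: the lower the pKₐ of its conjugate acid, the more readily it departs.
CH₃CH₂–N₂⁺ loses N₂: no meaningful conjugate acid; N₂ departs as an exceptionally stable neutral molecule
CH₃CH₂–OTf loses OTf⁻: pKₐ(CF₃SO₃H (triflic acid)) ≈ -14
CH₃CH₂–OClO₃ loses ClO₄⁻: pKₐ(HClO₄) ≈ -10
CH₃CH₂–O(H)CH₃⁺ loses R'OH: pKₐ(R'OH₂⁺) ≈ -2.4
CH₃CH₂–OBz loses PhCOO⁻: pKₐ(C₆H₅COOH) ≈ 4.2
CH₃CH₂–CN loses CN⁻: pKₐ(HCN) ≈ 9.2

CH₃CH₂–N₂⁺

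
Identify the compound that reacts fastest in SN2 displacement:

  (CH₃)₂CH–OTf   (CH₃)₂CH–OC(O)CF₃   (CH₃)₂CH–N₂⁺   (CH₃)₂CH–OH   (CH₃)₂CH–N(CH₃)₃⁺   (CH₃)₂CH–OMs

(CH₃)₂CH–N₂⁺

The skeletons are identical, so relative rate is governed entirely by leaving-group ability.
Rank by basicity of the departing species: weakest base leaves most easily.
(CH₃)₂CH–N₂⁺ loses N₂: no meaningful conjugate acid; N₂ departs as an exceptionally stable neutral molecule
(CH₃)₂CH–OTf loses OTf⁻: pKₐ(CF₃SO₃H (triflic acid)) ≈ -14
(CH₃)₂CH–OMs loses OMs⁻: pKₐ(CH₃SO₃H (MsOH)) ≈ -1.9
(CH₃)₂CH–OC(O)CF₃ loses CF₃COO⁻: pKₐ(CF₃COOH) ≈ 0.2
(CH₃)₂CH–N(CH₃)₃⁺ loses NR'₃: pKₐ(R'₃NH⁺) ≈ 10.7
(CH₃)₂CH–OH loses OH⁻: pKₐ(H₂O) ≈ 15.7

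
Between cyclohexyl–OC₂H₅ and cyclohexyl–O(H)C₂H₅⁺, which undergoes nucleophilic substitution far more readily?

cyclohexyl–O(H)C₂H₅⁺

From cyclohexyl–OC₂H₅ the departing group would be CH₃CH₂O⁻ (pKₐ(CH₃CH₂OH) ≈ 16). Strong base; alkoxides do not leave unassisted.
From cyclohexyl–O(H)C₂H₅⁺ the leaving group is R'OH (pKₐ(R'OH₂⁺) ≈ -2.4). Neutral; leaves from a protonated ether (an oxonium ion, R–O(H)R'⁺).
(In practice cyclohexyl–O(H)C₂H₅⁺ is made from cyclohexyl–OC₂H₅ by protonation with concentrated HBr, allowing neutral ethanol, rather than ethoxide, to depart.)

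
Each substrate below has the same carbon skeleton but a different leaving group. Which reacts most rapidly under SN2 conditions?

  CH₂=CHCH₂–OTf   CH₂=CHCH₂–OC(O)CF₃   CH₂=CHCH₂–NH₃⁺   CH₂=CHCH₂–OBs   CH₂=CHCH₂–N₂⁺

Identical carbon frameworks mean the comparison reduces to leaving-group quality.
Leaving-group ability tracks the stability of the departed species; conjugate-acid pKₐ is the usual yardstick (lower pKₐ → better LG).
CH₂=CHCH₂–N₂⁺ loses N₂: no meaningful conjugate acid; N₂ departs as an exceptionally stable neutral molecule
CH₂=CHCH₂–OTf loses OTf⁻: pKₐ(CF₃SO₃H (triflic acid)) ≈ -14
CH₂=CHCH₂–OBs loses OBs⁻: pKₐ(p-BrC₆H₄SO₃H) ≈ -2.8
CH₂=CHCH₂–OC(O)CF₃ loses CF₃COO⁻: pKₐ(CF₃COOH) ≈ 0.2
CH₂=CHCH₂–NH₃⁺ loses NH₃: pKₐ(NH₄⁺) ≈ 9.2

CH₂=CHCH₂–N₂⁺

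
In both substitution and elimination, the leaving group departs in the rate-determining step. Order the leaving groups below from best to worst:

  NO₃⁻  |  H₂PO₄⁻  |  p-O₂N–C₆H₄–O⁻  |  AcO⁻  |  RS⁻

NO₃⁻ > H₂PO₄⁻ > AcO⁻ > p-O₂N–C₆H₄–O⁻ > RS⁻

NO₃⁻: pKₐ(HNO₃) ≈ -1.3
H₂PO₄⁻: pKₐ(H₃PO₄) ≈ 2.1
AcO⁻: pKₐ(CH₃COOH) ≈ 4.8
p-O₂N–C₆H₄–O⁻: pKₐ(p-nitrophenol) ≈ 7.2
RS⁻: pKₐ(RSH (a thiol)) ≈ 10.5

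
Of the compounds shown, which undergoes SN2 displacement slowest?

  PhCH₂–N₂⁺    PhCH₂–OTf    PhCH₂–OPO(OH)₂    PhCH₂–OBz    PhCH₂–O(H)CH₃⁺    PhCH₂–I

With the same alkyl group throughout, only the leaving group differentiates the rates.
Rank by basicity of the departing species: weakest base leaves most easily.
PhCH₂–N₂⁺ loses N₂: no meaningful conjugate acid; N₂ departs as an exceptionally stable neutral molecule
PhCH₂–OTf loses OTf⁻: pKₐ(CF₃SO₃H (triflic acid)) ≈ -14
PhCH₂–I loses I⁻: pKₐ(HI) ≈ -10
PhCH₂–O(H)CH₃⁺ loses R'OH: pKₐ(R'OH₂⁺) ≈ -2.4
PhCH₂–OPO(OH)₂ loses H₂PO₄⁻: pKₐ(H₃PO₄) ≈ 2.1
PhCH₂–OBz loses PhCOO⁻: pKₐ(C₆H₅COOH) ≈ 4.2

PhCH₂–OBz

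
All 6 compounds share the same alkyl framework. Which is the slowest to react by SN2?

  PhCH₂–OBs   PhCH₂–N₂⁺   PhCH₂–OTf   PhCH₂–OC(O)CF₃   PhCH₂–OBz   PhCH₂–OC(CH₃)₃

Same R in every case — rank the leaving groups.
Leaving-group ability tracks the stability of the departed species; conjugate-acid pKₐ is the usual yardstick (lower pKₐ → better LG).
PhCH₂–N₂⁺ loses N₂: no meaningful conjugate acid; N₂ departs as an exceptionally stable neutral molecule
PhCH₂–OTf loses OTf⁻: pKₐ(CF₃SO₃H (triflic acid)) ≈ -14
PhCH₂–OBs loses OBs⁻: pKₐ(p-BrC₆H₄SO₃H) ≈ -2.8
PhCH₂–OC(O)CF₃ loses CF₃COO⁻: pKₐ(CF₃COOH) ≈ 0.2
PhCH₂–OBz loses PhCOO⁻: pKₐ(C₆H₅COOH) ≈ 4.2
PhCH₂–OC(CH₃)₃ loses (CH₃)₃CO⁻: pKₐ(t-BuOH) ≈ 18

PhCH₂–OC(CH₃)₃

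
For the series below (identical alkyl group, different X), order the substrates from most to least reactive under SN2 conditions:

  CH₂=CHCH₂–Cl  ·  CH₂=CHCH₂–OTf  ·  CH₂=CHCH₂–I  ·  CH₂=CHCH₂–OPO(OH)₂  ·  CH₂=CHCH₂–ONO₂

CH₂=CHCH₂–OTf > CH₂=CHCH₂–I > CH₂=CHCH₂–Cl > CH₂=CHCH₂–ONO₂ > CH₂=CHCH₂–OPO(OH)₂

Same R in every case — rank the leaving groups.
A good leaving group is a weak base: the lower the pKₐ of its conjugate acid, the more readily it departs.
CH₂=CHCH₂–OTf loses OTf⁻: pKₐ(CF₃SO₃H (triflic acid)) ≈ -14
CH₂=CHCH₂–I loses I⁻: pKₐ(HI) ≈ -10
CH₂=CHCH₂–Cl loses Cl⁻: pKₐ(HCl) ≈ -7
CH₂=CHCH₂–ONO₂ loses NO₃⁻: pKₐ(HNO₃) ≈ -1.3
CH₂=CHCH₂–OPO(OH)₂ loses H₂PO₄⁻: pKₐ(H₃PO₄) ≈ 2.1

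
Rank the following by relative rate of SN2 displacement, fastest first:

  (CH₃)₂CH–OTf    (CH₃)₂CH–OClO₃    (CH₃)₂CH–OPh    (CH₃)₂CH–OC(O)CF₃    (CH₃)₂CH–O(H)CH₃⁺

(CH₃)₂CH–OTf > (CH₃)₂CH–OClO₃ > (CH₃)₂CH–O(H)CH₃⁺ > (CH₃)₂CH–OC(O)CF₃ > (CH₃)₂CH–OPh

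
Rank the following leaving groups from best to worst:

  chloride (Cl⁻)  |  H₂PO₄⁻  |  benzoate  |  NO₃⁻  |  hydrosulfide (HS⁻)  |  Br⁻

Br⁻: pKₐ(HBr) ≈ -9
chloride (Cl⁻): pKₐ(HCl) ≈ -7
NO₃⁻: pKₐ(HNO₃) ≈ -1.3
H₂PO₄⁻: pKₐ(H₃PO₄) ≈ 2.1
benzoate: pKₐ(C₆H₅COOH) ≈ 4.2
hydrosulfide (HS⁻): pKₐ(H₂S) ≈ 7

Br⁻ > chloride (Cl⁻) > NO₃⁻ > H₂PO₄⁻ > benzoate > hydrosulfide (HS⁻)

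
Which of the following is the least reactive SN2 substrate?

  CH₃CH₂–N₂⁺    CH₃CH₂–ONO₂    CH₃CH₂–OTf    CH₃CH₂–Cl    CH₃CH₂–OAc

CH₃CH₂–OAc

With the same alkyl group throughout, only the leaving group differentiates the rates.
A good leaving group is a weak base: the lower the pKₐ of its conjugate acid, the more readily it departs.
CH₃CH₂–N₂⁺ loses N₂: no meaningful conjugate acid; N₂ departs as an exceptionally stable neutral molecule
CH₃CH₂–OTf loses OTf⁻: pKₐ(CF₃SO₃H (triflic acid)) ≈ -14
CH₃CH₂–Cl loses Cl⁻: pKₐ(HCl) ≈ -7
CH₃CH₂–ONO₂ loses NO₃⁻: pKₐ(HNO₃) ≈ -1.3
CH₃CH₂–OAc loses AcO⁻: pKₐ(CH₃COOH) ≈ 4.8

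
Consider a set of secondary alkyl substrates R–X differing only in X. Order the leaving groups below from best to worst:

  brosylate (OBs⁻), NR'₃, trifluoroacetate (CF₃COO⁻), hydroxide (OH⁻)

Rank by basicity of the departing species: weakest base leaves most easily.
brosylate (OBs⁻): pKₐ(p-BrC₆H₄SO₃H) ≈ -2.8 — arenesulfonate with a p-bromo substituent
trifluoroacetate (CF₃COO⁻): pKₐ(CF₃COOH) ≈ 0.2
NR'₃: pKₐ(R'₃NH⁺) ≈ 10.7 — neutral but still a fairly strong base; Hofmann-elimination LG
hydroxide (OH⁻): pKₐ(H₂O) ≈ 15.7

brosylate (OBs⁻) > trifluoroacetate (CF₃COO⁻) > NR'₃ > hydroxide (OH⁻)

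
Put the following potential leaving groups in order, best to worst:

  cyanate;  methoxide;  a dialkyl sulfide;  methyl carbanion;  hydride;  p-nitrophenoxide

a dialkyl sulfide > cyanate > p-nitrophenoxide > methoxide > hydride > methyl carbanion

a dialkyl sulfide: pKₐ(R'₂SH⁺) ≈ -7
cyanate: pKₐ(HOCN) ≈ 3.5
p-nitrophenoxide: pKₐ(p-nitrophenol) ≈ 7.2
methoxide: pKₐ(CH₃OH) ≈ 15.5
hydride: pKₐ(H₂) ≈ 36
methyl carbanion: pKₐ(CH₄) ≈ 48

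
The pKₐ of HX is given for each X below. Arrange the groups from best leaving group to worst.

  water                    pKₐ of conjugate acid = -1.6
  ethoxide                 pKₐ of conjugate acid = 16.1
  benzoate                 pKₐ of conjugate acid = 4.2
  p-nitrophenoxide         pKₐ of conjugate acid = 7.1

water > benzoate > p-nitrophenoxide > ethoxide

Lower conjugate-acid pKₐ ⇒ weaker base ⇒ better leaving group.
Sorting by the given values: water (-1.6), benzoate (4.2), p-nitrophenoxide (7.1), ethoxide (16.1).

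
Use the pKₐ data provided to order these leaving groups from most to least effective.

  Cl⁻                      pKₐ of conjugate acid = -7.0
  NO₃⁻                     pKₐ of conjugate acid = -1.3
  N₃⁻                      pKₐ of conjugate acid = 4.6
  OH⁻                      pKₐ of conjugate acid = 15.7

Lower conjugate-acid pKₐ ⇒ weaker base ⇒ better leaving group.
Sorting by the given values: Cl⁻ (-7.0), NO₃⁻ (-1.3), N₃⁻ (4.6), OH⁻ (15.7).

Cl⁻ > NO₃⁻ > N₃⁻ > OH⁻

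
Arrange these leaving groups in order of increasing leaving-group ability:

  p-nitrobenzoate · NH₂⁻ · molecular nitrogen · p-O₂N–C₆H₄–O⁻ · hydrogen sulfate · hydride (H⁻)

molecular nitrogen: no meaningful conjugate acid; N₂ departs as an exceptionally stable neutral molecule
hydrogen sulfate: pKₐ(H₂SO₄) ≈ -3 — conjugate base of a strong mineral acid
p-nitrobenzoate: pKₐ(p-nitrobenzoic acid) ≈ 3.4 — electron-withdrawing nitro group stabilises the carboxylate
p-O₂N–C₆H₄–O⁻: pKₐ(p-nitrophenol) ≈ 7.2
hydride (H⁻): pKₐ(H₂) ≈ 36 — extremely strong base; leaves only in special hydride-transfer contexts
NH₂⁻: pKₐ(NH₃) ≈ 38
Reversing gives the worst-to-best order requested.

NH₂⁻ < hydride (H⁻) < p-O₂N–C₆H₄–O⁻ < p-nitrobenzoate < hydrogen sulfate < molecular nitrogen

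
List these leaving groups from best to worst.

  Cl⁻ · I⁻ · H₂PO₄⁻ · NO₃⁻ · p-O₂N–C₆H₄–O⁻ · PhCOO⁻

The more stable X⁻ (or X) is on its own — i.e. the weaker a base it is — the better a leaving group it makes.
I⁻: pKₐ(HI) ≈ -10
Cl⁻: pKₐ(HCl) ≈ -7
NO₃⁻: pKₐ(HNO₃) ≈ -1.3
H₂PO₄⁻: pKₐ(H₃PO₄) ≈ 2.1
PhCOO⁻: pKₐ(C₆H₅COOH) ≈ 4.2
p-O₂N–C₆H₄–O⁻: pKₐ(p-nitrophenol) ≈ 7.2

I⁻ > Cl⁻ > NO₃⁻ > H₂PO₄⁻ > PhCOO⁻ > p-O₂N–C₆H₄–O⁻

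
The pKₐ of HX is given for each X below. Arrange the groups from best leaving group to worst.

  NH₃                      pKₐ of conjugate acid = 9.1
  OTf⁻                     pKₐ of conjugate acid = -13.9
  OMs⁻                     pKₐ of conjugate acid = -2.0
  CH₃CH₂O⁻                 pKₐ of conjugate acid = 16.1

OTf⁻ > OMs⁻ > NH₃ > CH₃CH₂O⁻

Lower conjugate-acid pKₐ ⇒ weaker base ⇒ better leaving group.
Sorting by the given values: OTf⁻ (-13.9), OMs⁻ (-2.0), NH₃ (9.1), CH₃CH₂O⁻ (16.1).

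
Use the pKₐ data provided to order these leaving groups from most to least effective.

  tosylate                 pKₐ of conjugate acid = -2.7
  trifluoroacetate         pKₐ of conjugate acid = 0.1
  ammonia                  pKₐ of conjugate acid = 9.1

tosylate > trifluoroacetate > ammonia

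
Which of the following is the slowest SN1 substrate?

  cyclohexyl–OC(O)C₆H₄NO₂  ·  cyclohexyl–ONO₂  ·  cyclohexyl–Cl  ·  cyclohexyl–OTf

The skeletons are identical, so relative rate is governed entirely by leaving-group ability.
The more stable X⁻ (or X) is on its own — i.e. the weaker a base it is — the better a leaving group it makes.
cyclohexyl–OTf loses OTf⁻: pKₐ(CF₃SO₃H (triflic acid)) ≈ -14
cyclohexyl–Cl loses Cl⁻: pKₐ(HCl) ≈ -7
cyclohexyl–ONO₂ loses NO₃⁻: pKₐ(HNO₃) ≈ -1.3
cyclohexyl–OC(O)C₆H₄NO₂ loses p-O₂N–C₆H₄–COO⁻: pKₐ(p-nitrobenzoic acid) ≈ 3.4

cyclohexyl–OC(O)C₆H₄NO₂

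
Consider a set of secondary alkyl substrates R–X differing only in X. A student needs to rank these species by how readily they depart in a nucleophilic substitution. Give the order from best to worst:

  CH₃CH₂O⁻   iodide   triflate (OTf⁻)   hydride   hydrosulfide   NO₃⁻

triflate (OTf⁻) > iodide > NO₃⁻ > hydrosulfide > CH₃CH₂O⁻ > hydride

A good leaving group is a weak base: the lower the pKₐ of its conjugate acid, the more readily it departs.
triflate (OTf⁻): pKₐ(CF₃SO₃H (triflic acid)) ≈ -14
iodide: pKₐ(HI) ≈ -10
NO₃⁻: pKₐ(HNO₃) ≈ -1.3
hydrosulfide: pKₐ(H₂S) ≈ 7
CH₃CH₂O⁻: pKₐ(CH₃CH₂OH) ≈ 16
hydride: pKₐ(H₂) ≈ 36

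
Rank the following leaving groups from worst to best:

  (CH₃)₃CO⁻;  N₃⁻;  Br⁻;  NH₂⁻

Leaving-group ability tracks the stability of the departed species; conjugate-acid pKₐ is the usual yardstick (lower pKₐ → better LG).
Br⁻: pKₐ(HBr) ≈ -9 — weak base; good leaving group
N₃⁻: pKₐ(HN₃) ≈ 4.7 — linear, resonance-stabilised
(CH₃)₃CO⁻: pKₐ(t-BuOH) ≈ 18 — bulky, strongly basic alkoxide
NH₂⁻: pKₐ(NH₃) ≈ 38
Reversing gives the worst-to-best order requested.

NH₂⁻ < (CH₃)₃CO⁻ < N₃⁻ < Br⁻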